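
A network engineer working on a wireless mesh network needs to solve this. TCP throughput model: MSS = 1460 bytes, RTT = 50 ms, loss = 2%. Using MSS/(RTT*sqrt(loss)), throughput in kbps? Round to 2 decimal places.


Given: MSS = 1460 bytes, RTT = 50 ms, loss = 2%
RTT in seconds = 50 / 1000 = 0.05
Loss rate = 2% = 0.02
sqrt(loss) = sqrt(0.02) = 0.141421356237
Throughput (bytes/s) = 1460 / (0.05 * 0.141421356237) = 206475.1801
Throughput (kbps) = 206475.1801 * 8 / 1000 = 1651.801441 -> 1651.80 kbps (2 dp)

1651.80


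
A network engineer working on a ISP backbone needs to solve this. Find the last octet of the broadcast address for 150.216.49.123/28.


Given: IP = 150.216.49.123, prefix = /28
Host bits = 32 - 28 = 4
Network last octet = 123 AND mask = 112
Host part size = 2^4 - 1 = 15
Broadcast last octet = 112 OR 15 = 127

127


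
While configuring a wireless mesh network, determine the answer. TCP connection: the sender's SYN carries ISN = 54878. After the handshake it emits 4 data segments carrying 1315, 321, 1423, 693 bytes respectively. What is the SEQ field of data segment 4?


The SYN occupies sequence number ISN = 54878, so the first data byte is ISN + 1 = 54879.
SEQ of data segment i = (ISN + 1) + sum of payload sizes of segments 1..i-1.
Segment 1: SEQ = 54879, payload = 1315 bytes
Segment 2: SEQ = 56194, payload = 321 bytes
Segment 3: SEQ = 56515, payload = 1423 bytes
Segment 4: SEQ = 57938, payload = 693 bytes
SEQ of segment 4 = 54879 + 1315 + 321 + 1423 = 57938

57938


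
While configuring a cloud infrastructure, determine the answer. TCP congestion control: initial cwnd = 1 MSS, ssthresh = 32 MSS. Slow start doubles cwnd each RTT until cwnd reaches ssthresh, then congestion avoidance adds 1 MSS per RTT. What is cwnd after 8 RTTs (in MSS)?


RTT 0: cwnd = 1 MSS (initial)
RTT 1: cwnd = 2 MSS (slow start, doubled)
RTT 2: cwnd = 4 MSS (slow start, doubled)
RTT 3: cwnd = 8 MSS (slow start, doubled)
RTT 4: cwnd = 16 MSS (slow start, doubled)
RTT 5: cwnd = 32 MSS (slow start, doubled)
RTT 6: cwnd = 33 MSS (congestion avoidance, +1)
RTT 7: cwnd = 34 MSS (congestion avoidance, +1)
RTT 8: cwnd = 35 MSS (congestion avoidance, +1)

35


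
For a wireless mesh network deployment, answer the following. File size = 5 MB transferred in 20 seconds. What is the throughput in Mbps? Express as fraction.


Given: file = 5 MB, time = 20 s
File in Mb = 5 * 8 = 40 Mb
Throughput = 40 / 20 Mbps
Throughput = 2 Mbps

2


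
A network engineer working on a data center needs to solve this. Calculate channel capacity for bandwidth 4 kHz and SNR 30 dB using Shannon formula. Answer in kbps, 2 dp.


Given: B = 4 kHz, SNR = 30 dB
SNR linear = 10^(30/10) = 1000
1 + SNR = 1001
log2(1001) = 9.9672262588
C = 4 * 1000 * 9.9672262588 = 39868.9050 bps
C = 39.868905 kbps -> 39.87 kbps (2 dp)

39.87


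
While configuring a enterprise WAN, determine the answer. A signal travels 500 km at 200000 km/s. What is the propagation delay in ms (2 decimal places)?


Given: distance = 500 km, speed = 200000 km/s
Delay = distance / speed = 500 / 200000 seconds
Delay in ms = 500 * 1000 / 200000
Delay = 2.5000 ms
Rounded to 2 dp = 2.50 ms

2.50


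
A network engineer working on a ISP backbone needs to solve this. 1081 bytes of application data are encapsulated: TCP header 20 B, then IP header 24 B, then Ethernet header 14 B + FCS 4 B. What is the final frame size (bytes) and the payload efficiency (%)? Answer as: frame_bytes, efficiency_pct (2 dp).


TCP segment = 1081 + 20 = 1101 B
IP packet = 1101 + 24 = 1125 B
Ethernet frame = 1125 + 14 + 4 = 1143 B
Efficiency = app / frame = 1081 / 1143 = 0.945757 = 94.5757% -> 94.58% (2 dp)

1143, 94.58


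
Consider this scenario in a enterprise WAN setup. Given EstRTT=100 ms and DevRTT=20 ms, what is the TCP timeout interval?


Given: EstRTT = 100 ms, DevRTT = 20 ms
Timeout = EstRTT + 4 * DevRTT
4 * DevRTT = 4 * 20 = 80
Timeout = 100 + 80 = 180 ms

180


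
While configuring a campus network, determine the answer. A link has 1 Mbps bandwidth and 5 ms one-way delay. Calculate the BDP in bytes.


Given: bandwidth = 1 Mbps, delay = 5 ms
BDP in bits = 1 * 10^6 * 5 / 1000
BDP in bits = 5000
BDP in bytes = 5000 / 8 = 625

625


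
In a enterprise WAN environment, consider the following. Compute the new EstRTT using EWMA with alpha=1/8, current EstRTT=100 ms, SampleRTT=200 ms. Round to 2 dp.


Given: EstRTT = 100 ms, SampleRTT = 200 ms, alpha = 1/8
New EstRTT = (1 - alpha) * EstRTT + alpha * SampleRTT
(7/8) * 100 = 87.5
(1/8) * 200 = 25
New EstRTT = 87.5 + 25 = 112.5 ms -> 112.50 ms (2 dp)

112.50


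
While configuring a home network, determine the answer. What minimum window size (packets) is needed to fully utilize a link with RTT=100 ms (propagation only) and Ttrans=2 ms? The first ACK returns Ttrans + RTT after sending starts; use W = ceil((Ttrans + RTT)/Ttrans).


Given: Ttrans = 2 ms, RTT = 100 ms (= 2 * Tprop, Tprop = 50 ms)
Time until first ACK returns = Ttrans + RTT = 2 + 100 = 102 ms
Need W * Ttrans >= Ttrans + RTT  ->  W >= (Ttrans + RTT) / Ttrans
(Ttrans + RTT) / Ttrans = 102 / 2 = 51
W_min = ceil(51) = 51

51


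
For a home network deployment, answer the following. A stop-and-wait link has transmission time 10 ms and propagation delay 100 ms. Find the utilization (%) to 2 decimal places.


Given: Ttrans = 10 ms, Tprop = 100 ms
RTT = 2 * Tprop = 2 * 100 = 200 ms
U = Ttrans / (Ttrans + RTT)
U = 10 / (10 + 200)
U = 10 / 210 = 0.047619
U% = 4.76%

4.76


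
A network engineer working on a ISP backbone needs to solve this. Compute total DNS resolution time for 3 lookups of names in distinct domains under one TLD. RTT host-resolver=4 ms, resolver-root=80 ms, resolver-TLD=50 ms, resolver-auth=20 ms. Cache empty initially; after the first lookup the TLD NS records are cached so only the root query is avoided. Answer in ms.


Lookup 1 (cold cache): local + root + TLD + auth = 4 + 80 + 50 + 20 = 154 ms
Lookups 2..3 (TLD NS cached -> skip root; new domain -> still ask TLD and auth): local + TLD + auth = 4 + 50 + 20 = 74 ms each
Remaining 2 lookups: 2 * 74 = 148 ms
Total = 154 + 148 = 302 ms

302


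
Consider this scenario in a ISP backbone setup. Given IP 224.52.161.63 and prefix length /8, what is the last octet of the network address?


Given: IP = 224.52.161.63, prefix = /8
Subnet mask = 255.0.0.0
Last octet of IP: 63
Last octet of mask: 0
Network last octet = 63 AND 0 = 0

0


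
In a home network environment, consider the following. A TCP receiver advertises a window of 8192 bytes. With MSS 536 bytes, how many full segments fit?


Given: RWND = 8192 bytes, MSS = 536 bytes
Full segments = floor(RWND / MSS)
Full segments = floor(8192 / 536)
Full segments = floor(15.2836) = 15

15


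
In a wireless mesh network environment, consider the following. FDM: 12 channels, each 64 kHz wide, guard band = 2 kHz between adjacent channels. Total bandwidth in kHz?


Given: 12 channels, 64 kHz each, guard = 2 kHz
Channel bandwidth = 12 * 64 = 768 kHz
Guard bands = 11 gaps * 2 kHz = 22 kHz
Total = 768 + 22 = 790 kHz

790


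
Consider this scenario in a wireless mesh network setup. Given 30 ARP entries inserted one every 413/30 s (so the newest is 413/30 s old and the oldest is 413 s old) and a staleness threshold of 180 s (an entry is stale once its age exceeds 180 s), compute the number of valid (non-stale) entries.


Ages are k * 413/30 s for k = 1..30 (spacing = 13.7667 s).
Entry k is valid iff k * 413/30 <= 180 iff k <= 30 * 180 / 413 = 13.0751
n_valid = floor(13.0751) = 13
(n_stale = 30 - 13 = 17)

13


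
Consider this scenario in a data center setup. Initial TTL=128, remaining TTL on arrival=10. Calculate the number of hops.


Given: initial TTL = 128, received TTL = 10
Hops = initial TTL - received TTL
Hops = 128 - 10 = 118

118


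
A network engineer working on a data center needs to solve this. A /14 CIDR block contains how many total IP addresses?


Given: CIDR prefix /14
Host bits = 32 - 14 = 18
Total addresses = 2^18 = 262144

262144


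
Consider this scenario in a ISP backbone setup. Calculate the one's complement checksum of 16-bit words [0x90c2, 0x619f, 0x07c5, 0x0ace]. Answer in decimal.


Given words: [0x90c2, 0x619f, 0x07c5, 0x0ace]
Step 1: Sum all words
Raw sum = 37058 + 24991 + 1989 + 2766 = 66804
Step 2: Fold carry: (1268 + 1) = 1269
One's complement = ~1269 & 0xFFFF = 64266

64266


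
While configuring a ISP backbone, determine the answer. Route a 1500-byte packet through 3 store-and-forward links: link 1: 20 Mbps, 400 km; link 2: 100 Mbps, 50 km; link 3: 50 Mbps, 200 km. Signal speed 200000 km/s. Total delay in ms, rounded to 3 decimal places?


Packet = 1500 bytes = 12000 bits. Store-and-forward: sum (t_trans + t_prop) per link.
Link 1: t_trans = 12000/(20*10^6) s = 0.6000 ms; t_prop = 400/200000 s = 2.0000 ms; subtotal = 2.6000 ms
Link 2: t_trans = 12000/(100*10^6) s = 0.1200 ms; t_prop = 50/200000 s = 0.2500 ms; subtotal = 0.3700 ms
Link 3: t_trans = 12000/(50*10^6) s = 0.2400 ms; t_prop = 200/200000 s = 1.0000 ms; subtotal = 1.2400 ms
End-to-end = 2.6000 + 0.3700 + 1.2400 = 4.2100 ms -> 4.210 ms (3 dp)

4.210


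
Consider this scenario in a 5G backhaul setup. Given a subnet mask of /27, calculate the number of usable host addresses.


Given: subnet mask /27
Host bits = 32 - 27 = 5
Total addresses = 2^5 = 32
Usable hosts = 32 - 2 (network + broadcast) = 30

30


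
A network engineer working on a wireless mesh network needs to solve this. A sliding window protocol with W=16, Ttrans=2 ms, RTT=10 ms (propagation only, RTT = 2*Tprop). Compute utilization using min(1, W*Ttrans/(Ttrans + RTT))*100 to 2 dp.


Given: W = 16, Ttrans = 2 ms, RTT = 10 ms (= 2 * Tprop, Tprop = 5 ms)
Cycle time = Ttrans + RTT = 2 + 10 = 12 ms (first packet sent until its ACK returns)
W * Ttrans = 16 * 2 = 32 ms of sending per cycle
W * Ttrans / (Ttrans + RTT) = 32 / 12 = 2.666667
U = min(1, 2.666667) = 1.000000
U% = 100.00%

100.00


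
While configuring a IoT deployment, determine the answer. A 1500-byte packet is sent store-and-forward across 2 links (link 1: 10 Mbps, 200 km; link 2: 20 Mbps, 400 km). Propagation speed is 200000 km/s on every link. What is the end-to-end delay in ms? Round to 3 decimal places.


Packet = 1500 bytes = 12000 bits. Store-and-forward: sum (t_trans + t_prop) per link.
Link 1: t_trans = 12000/(10*10^6) s = 1.2000 ms; t_prop = 200/200000 s = 1.0000 ms; subtotal = 2.2000 ms
Link 2: t_trans = 12000/(20*10^6) s = 0.6000 ms; t_prop = 400/200000 s = 2.0000 ms; subtotal = 2.6000 ms
End-to-end = 2.2000 + 2.6000 = 4.8000 ms -> 4.800 ms (3 dp)

4.800


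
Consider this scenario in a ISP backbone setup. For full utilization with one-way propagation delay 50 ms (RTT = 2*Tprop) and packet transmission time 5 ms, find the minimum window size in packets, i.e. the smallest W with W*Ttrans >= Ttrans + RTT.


Given: Ttrans = 5 ms, RTT = 100 ms (= 2 * Tprop, Tprop = 50 ms)
Time until first ACK returns = Ttrans + RTT = 5 + 100 = 105 ms
Need W * Ttrans >= Ttrans + RTT  ->  W >= (Ttrans + RTT) / Ttrans
(Ttrans + RTT) / Ttrans = 105 / 5 = 21
W_min = ceil(21) = 21

21


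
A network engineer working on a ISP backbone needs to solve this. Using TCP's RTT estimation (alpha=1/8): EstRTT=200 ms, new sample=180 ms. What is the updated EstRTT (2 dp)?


Given: EstRTT = 200 ms, SampleRTT = 180 ms, alpha = 1/8
New EstRTT = (1 - alpha) * EstRTT + alpha * SampleRTT
(7/8) * 200 = 175
(1/8) * 180 = 22.5
New EstRTT = 175 + 22.5 = 197.5 ms -> 197.50 ms (2 dp)

197.50


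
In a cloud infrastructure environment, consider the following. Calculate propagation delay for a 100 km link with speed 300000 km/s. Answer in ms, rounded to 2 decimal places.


Given: distance = 100 km, speed = 300000 km/s
Delay = distance / speed = 100 / 300000 seconds
Delay in ms = 100 * 1000 / 300000
Delay = 0.3333 ms
Rounded to 2 dp = 0.33 ms

0.33


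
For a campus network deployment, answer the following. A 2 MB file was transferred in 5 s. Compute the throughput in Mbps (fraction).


Given: file = 2 MB, time = 5 s
File in Mb = 2 * 8 = 16 Mb
Throughput = 16 / 5 Mbps
Throughput = 16/5 Mbps

16/5


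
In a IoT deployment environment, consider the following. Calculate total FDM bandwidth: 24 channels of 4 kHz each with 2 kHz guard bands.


Given: 24 channels, 4 kHz each, guard = 2 kHz
Channel bandwidth = 24 * 4 = 96 kHz
Guard bands = 23 gaps * 2 kHz = 46 kHz
Total = 96 + 46 = 142 kHz

142


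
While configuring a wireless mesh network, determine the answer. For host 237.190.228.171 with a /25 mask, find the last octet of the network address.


Given: IP = 237.190.228.171, prefix = /25
Subnet mask = 255.255.255.128
Last octet of IP: 171
Last octet of mask: 128
Network last octet = 171 AND 128 = 128

128


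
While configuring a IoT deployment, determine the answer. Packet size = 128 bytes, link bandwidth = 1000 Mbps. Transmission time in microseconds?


Given: packet = 128 bytes, bandwidth = 1000 Mbps
Packet in bits = 128 * 8 = 1024 bits
Bandwidth = 1000 * 10^6 = 1000000000 bps
Time = 1024 / 1000000000 seconds
Time in us = 1024 * 10^6 / 1000000000 = 1.024

1.024


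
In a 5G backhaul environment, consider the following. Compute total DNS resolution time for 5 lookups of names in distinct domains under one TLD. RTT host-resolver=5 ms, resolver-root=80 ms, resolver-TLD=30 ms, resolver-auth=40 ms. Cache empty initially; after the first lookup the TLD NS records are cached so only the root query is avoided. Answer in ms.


Lookup 1 (cold cache): local + root + TLD + auth = 5 + 80 + 30 + 40 = 155 ms
Lookups 2..5 (TLD NS cached -> skip root; new domain -> still ask TLD and auth): local + TLD + auth = 5 + 30 + 40 = 75 ms each
Remaining 4 lookups: 4 * 75 = 300 ms
Total = 155 + 300 = 455 ms

455


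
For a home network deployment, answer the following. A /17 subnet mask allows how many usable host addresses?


Given: subnet mask /17
Host bits = 32 - 17 = 15
Total addresses = 2^15 = 32768
Usable hosts = 32768 - 2 (network + broadcast) = 32766

32766


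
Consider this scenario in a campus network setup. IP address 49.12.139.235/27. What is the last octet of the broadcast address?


Given: IP = 49.12.139.235, prefix = /27
Host bits = 32 - 27 = 5
Network last octet = 235 AND mask = 224
Host part size = 2^5 - 1 = 31
Broadcast last octet = 224 OR 31 = 255

255


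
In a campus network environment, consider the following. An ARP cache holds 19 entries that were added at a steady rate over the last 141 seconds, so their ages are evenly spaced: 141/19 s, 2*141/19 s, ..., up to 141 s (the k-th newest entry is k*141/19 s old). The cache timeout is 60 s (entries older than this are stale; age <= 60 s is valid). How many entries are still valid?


Ages are k * 141/19 s for k = 1..19 (spacing = 7.4211 s).
Entry k is valid iff k * 141/19 <= 60 iff k <= 19 * 60 / 141 = 8.0851
n_valid = floor(8.0851) = 8
(n_stale = 19 - 8 = 11)

8


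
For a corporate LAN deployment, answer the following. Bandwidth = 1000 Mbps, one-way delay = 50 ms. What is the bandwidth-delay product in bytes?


Given: bandwidth = 1000 Mbps, delay = 50 ms
BDP in bits = 1000 * 10^6 * 50 / 1000
BDP in bits = 50000000
BDP in bytes = 50000000 / 8 = 6250000

6250000


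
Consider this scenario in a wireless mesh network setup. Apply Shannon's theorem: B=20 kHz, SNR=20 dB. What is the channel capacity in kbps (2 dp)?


Given: B = 20 kHz, SNR = 20 dB
SNR linear = 10^(20/10) = 100
1 + SNR = 101
log2(101) = 6.6582114828
C = 20 * 1000 * 6.6582114828 = 133164.2297 bps
C = 133.164230 kbps -> 133.16 kbps (2 dp)

133.16


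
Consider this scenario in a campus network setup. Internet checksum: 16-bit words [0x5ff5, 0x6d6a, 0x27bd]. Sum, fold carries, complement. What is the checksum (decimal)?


Given words: [0x5ff5, 0x6d6a, 0x27bd]
Step 1: Sum all words
Raw sum = 24565 + 28010 + 10173 = 62748
One's complement = ~62748 & 0xFFFF = 2787

2787


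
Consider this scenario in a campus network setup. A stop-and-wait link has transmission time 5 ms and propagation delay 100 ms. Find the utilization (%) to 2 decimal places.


Given: Ttrans = 5 ms, Tprop = 100 ms
RTT = 2 * Tprop = 2 * 100 = 200 ms
U = Ttrans / (Ttrans + RTT)
U = 5 / (5 + 200)
U = 5 / 205 = 0.02439
U% = 2.44%

2.44


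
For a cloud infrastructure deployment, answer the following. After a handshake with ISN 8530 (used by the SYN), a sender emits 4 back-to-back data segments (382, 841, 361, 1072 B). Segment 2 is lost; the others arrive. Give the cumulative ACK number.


SYN uses sequence number 8530; first data byte = ISN + 1 = 8531.
Segment 1: SEQ = 8531, len = 382 B, covers [8531, 8912]
Segment 2: SEQ = 8913, len = 841 B, covers [8913, 9753] [LOST]
Segment 3: SEQ = 9754, len = 361 B, covers [9754, 10114]
Segment 4: SEQ = 10115, len = 1072 B, covers [10115, 11186]
In-order data received: bytes [8531, 8912] (segments 1..1).
Segment 2 missing -> gap begins at byte 8913; later segments buffered out of order.
Cumulative ACK = next expected in-order byte = 8531 + 382 = 8913

8913


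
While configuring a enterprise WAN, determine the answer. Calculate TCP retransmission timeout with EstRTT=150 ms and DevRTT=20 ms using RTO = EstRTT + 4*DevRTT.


Given: EstRTT = 150 ms, DevRTT = 20 ms
Timeout = EstRTT + 4 * DevRTT
4 * DevRTT = 4 * 20 = 80
Timeout = 150 + 80 = 230 ms

230


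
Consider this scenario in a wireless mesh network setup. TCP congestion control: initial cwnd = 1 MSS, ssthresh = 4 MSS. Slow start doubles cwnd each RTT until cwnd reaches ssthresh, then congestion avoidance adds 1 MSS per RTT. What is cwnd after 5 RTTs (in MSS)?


RTT 0: cwnd = 1 MSS (initial)
RTT 1: cwnd = 2 MSS (slow start, doubled)
RTT 2: cwnd = 4 MSS (slow start, doubled)
RTT 3: cwnd = 5 MSS (congestion avoidance, +1)
RTT 4: cwnd = 6 MSS (congestion avoidance, +1)
RTT 5: cwnd = 7 MSS (congestion avoidance, +1)

7


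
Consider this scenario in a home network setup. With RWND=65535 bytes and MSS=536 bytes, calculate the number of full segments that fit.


Given: RWND = 65535 bytes, MSS = 536 bytes
Full segments = floor(RWND / MSS)
Full segments = floor(65535 / 536)
Full segments = floor(122.2668) = 122

122


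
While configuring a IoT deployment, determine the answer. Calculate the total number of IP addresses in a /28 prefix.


Given: CIDR prefix /28
Host bits = 32 - 28 = 4
Total addresses = 2^4 = 16

16


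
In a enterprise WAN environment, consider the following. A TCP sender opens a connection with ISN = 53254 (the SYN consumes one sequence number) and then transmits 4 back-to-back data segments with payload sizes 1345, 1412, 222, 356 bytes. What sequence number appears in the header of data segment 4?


The SYN occupies sequence number ISN = 53254, so the first data byte is ISN + 1 = 53255.
SEQ of data segment i = (ISN + 1) + sum of payload sizes of segments 1..i-1.
Segment 1: SEQ = 53255, payload = 1345 bytes
Segment 2: SEQ = 54600, payload = 1412 bytes
Segment 3: SEQ = 56012, payload = 222 bytes
Segment 4: SEQ = 56234, payload = 356 bytes
SEQ of segment 4 = 53255 + 1345 + 1412 + 222 = 56234

56234


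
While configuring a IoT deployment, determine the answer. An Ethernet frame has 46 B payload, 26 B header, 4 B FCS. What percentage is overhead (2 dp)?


Given: payload = 46 B, header = 26 B, trailer = 4 B
Overhead bytes = header + trailer = 26 + 4 = 30
Total frame = payload + overhead = 46 + 30 = 76
Overhead % = 30 / 76 * 100 = 39.4737% -> 39.47% (2 dp)

39.47


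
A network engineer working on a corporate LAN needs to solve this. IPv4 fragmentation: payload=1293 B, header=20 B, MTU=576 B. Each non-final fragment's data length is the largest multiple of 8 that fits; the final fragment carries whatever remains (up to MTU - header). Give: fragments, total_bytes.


Max data per non-final fragment = floor((MTU - header)/8)*8 = floor((576 - 20)/8)*8 = floor(556/8)*8 = 552 B
Final fragment needs no 8-byte alignment: it can carry up to MTU - header = 556 B
Non-final fragments needed = ceil((payload - 556) / 552) = ceil(737/552) = ceil(1.3351) = 2
Number of fragments = 2 + 1 = 3
Fragment sizes (data): 2 * 552 B + 189 B (last, 189 <= 556 OK)
Total bytes sent = payload + n_frags * header = 1293 + 3*20 = 1293 + 60 = 1353 B

3, 1353


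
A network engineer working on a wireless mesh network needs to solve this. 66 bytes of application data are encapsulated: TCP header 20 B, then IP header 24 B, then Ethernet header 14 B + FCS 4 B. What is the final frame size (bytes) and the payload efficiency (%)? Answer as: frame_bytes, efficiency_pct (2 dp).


TCP segment = 66 + 20 = 86 B
IP packet = 86 + 24 = 110 B
Ethernet frame = 110 + 14 + 4 = 128 B
Efficiency = app / frame = 66 / 128 = 0.515625 = 51.5625% -> 51.56% (2 dp)

128, 51.56


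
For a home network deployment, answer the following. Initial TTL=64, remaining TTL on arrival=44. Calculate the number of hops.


Given: initial TTL = 64, received TTL = 44
Hops = initial TTL - received TTL
Hops = 64 - 44 = 20

20


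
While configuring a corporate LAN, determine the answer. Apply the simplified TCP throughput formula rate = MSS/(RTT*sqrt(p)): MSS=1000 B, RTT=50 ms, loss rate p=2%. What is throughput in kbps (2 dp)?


Given: MSS = 1000 bytes, RTT = 50 ms, loss = 2%
RTT in seconds = 50 / 1000 = 0.05
Loss rate = 2% = 0.02
sqrt(loss) = sqrt(0.02) = 0.141421356237
Throughput (bytes/s) = 1000 / (0.05 * 0.141421356237) = 141421.3562
Throughput (kbps) = 141421.3562 * 8 / 1000 = 1131.370850 -> 1131.37 kbps (2 dp)

1131.37


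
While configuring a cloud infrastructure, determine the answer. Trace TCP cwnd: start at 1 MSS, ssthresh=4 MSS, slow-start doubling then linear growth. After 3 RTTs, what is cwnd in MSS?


RTT 0: cwnd = 1 MSS (initial)
RTT 1: cwnd = 2 MSS (slow start, doubled)
RTT 2: cwnd = 4 MSS (slow start, doubled)
RTT 3: cwnd = 5 MSS (congestion avoidance, +1)

5


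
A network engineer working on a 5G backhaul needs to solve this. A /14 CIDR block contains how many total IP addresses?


Given: CIDR prefix /14
Host bits = 32 - 14 = 18
Total addresses = 2^18 = 262144

262144


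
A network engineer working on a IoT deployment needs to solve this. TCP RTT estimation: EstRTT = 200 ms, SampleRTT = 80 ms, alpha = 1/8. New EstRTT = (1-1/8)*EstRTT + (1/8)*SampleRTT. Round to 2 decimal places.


Given: EstRTT = 200 ms, SampleRTT = 80 ms, alpha = 1/8
New EstRTT = (1 - alpha) * EstRTT + alpha * SampleRTT
(7/8) * 200 = 175
(1/8) * 80 = 10
New EstRTT = 175 + 10 = 185 ms -> 185.00 ms (2 dp)

185.00


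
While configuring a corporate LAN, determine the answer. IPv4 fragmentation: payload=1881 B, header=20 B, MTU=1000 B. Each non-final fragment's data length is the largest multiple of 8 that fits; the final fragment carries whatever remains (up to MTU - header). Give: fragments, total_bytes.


Max data per non-final fragment = floor((MTU - header)/8)*8 = floor((1000 - 20)/8)*8 = floor(980/8)*8 = 976 B
Final fragment needs no 8-byte alignment: it can carry up to MTU - header = 980 B
Non-final fragments needed = ceil((payload - 980) / 976) = ceil(901/976) = ceil(0.9232) = 1
Number of fragments = 1 + 1 = 2
Fragment sizes (data): 1 * 976 B + 905 B (last, 905 <= 980 OK)
Total bytes sent = payload + n_frags * header = 1881 + 2*20 = 1881 + 40 = 1921 B

2, 1921


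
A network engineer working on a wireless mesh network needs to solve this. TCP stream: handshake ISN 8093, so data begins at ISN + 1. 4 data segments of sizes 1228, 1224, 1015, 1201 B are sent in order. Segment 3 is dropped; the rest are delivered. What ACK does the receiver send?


SYN uses sequence number 8093; first data byte = ISN + 1 = 8094.
Segment 1: SEQ = 8094, len = 1228 B, covers [8094, 9321]
Segment 2: SEQ = 9322, len = 1224 B, covers [9322, 10545]
Segment 3: SEQ = 10546, len = 1015 B, covers [10546, 11560] [LOST]
Segment 4: SEQ = 11561, len = 1201 B, covers [11561, 12761]
In-order data received: bytes [8094, 10545] (segments 1..2).
Segment 3 missing -> gap begins at byte 10546; later segments buffered out of order.
Cumulative ACK = next expected in-order byte = 8094 + 1228 + 1224 = 10546

10546


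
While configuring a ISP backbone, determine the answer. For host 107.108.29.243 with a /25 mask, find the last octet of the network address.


Given: IP = 107.108.29.243, prefix = /25
Subnet mask = 255.255.255.128
Last octet of IP: 243
Last octet of mask: 128
Network last octet = 243 AND 128 = 128

128


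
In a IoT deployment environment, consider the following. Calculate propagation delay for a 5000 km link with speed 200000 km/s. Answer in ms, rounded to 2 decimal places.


Given: distance = 5000 km, speed = 200000 km/s
Delay = distance / speed = 5000 / 200000 seconds
Delay in ms = 5000 * 1000 / 200000
Delay = 25.0000 ms
Rounded to 2 dp = 25.00 ms

25.00


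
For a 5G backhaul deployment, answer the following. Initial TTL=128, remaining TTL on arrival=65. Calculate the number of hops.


Given: initial TTL = 128, received TTL = 65
Hops = initial TTL - received TTL
Hops = 128 - 65 = 63

63


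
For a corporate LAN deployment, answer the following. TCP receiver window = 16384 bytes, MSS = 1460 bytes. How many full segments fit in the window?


Given: RWND = 16384 bytes, MSS = 1460 bytes
Full segments = floor(RWND / MSS)
Full segments = floor(16384 / 1460)
Full segments = floor(11.2219) = 11

11


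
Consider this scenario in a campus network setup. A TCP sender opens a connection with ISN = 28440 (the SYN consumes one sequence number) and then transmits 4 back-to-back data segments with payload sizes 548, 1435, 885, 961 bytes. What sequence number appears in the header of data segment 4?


The SYN occupies sequence number ISN = 28440, so the first data byte is ISN + 1 = 28441.
SEQ of data segment i = (ISN + 1) + sum of payload sizes of segments 1..i-1.
Segment 1: SEQ = 28441, payload = 548 bytes
Segment 2: SEQ = 28989, payload = 1435 bytes
Segment 3: SEQ = 30424, payload = 885 bytes
Segment 4: SEQ = 31309, payload = 961 bytes
SEQ of segment 4 = 28441 + 548 + 1435 + 885 = 31309

31309


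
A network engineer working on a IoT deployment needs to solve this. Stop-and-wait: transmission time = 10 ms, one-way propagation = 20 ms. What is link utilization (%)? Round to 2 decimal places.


Given: Ttrans = 10 ms, Tprop = 20 ms
RTT = 2 * Tprop = 2 * 20 = 40 ms
U = Ttrans / (Ttrans + RTT)
U = 10 / (10 + 40)
U = 10 / 50 = 0.2
U% = 20.00%

20.00


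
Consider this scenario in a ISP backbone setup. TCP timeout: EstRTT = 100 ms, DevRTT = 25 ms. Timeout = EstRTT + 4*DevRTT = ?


Given: EstRTT = 100 ms, DevRTT = 25 ms
Timeout = EstRTT + 4 * DevRTT
4 * DevRTT = 4 * 25 = 100
Timeout = 100 + 100 = 200 ms

200


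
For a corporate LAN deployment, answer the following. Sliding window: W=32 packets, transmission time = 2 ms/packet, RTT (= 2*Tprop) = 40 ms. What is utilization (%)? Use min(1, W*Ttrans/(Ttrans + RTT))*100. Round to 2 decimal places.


Given: W = 32, Ttrans = 2 ms, RTT = 40 ms (= 2 * Tprop, Tprop = 20 ms)
Cycle time = Ttrans + RTT = 2 + 40 = 42 ms (first packet sent until its ACK returns)
W * Ttrans = 32 * 2 = 64 ms of sending per cycle
W * Ttrans / (Ttrans + RTT) = 64 / 42 = 1.523810
U = min(1, 1.523810) = 1.000000
U% = 100.00%

100.00


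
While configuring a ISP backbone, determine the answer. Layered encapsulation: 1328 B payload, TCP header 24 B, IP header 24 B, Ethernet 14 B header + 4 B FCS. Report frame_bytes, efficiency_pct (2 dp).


TCP segment = 1328 + 24 = 1352 B
IP packet = 1352 + 24 = 1376 B
Ethernet frame = 1376 + 14 + 4 = 1394 B
Efficiency = app / frame = 1328 / 1394 = 0.952654 = 95.2654% -> 95.27% (2 dp)

1394, 95.27


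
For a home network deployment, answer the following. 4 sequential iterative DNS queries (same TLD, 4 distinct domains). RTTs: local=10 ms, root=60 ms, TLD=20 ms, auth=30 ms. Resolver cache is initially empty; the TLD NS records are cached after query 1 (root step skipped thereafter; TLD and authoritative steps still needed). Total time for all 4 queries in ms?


Lookup 1 (cold cache): local + root + TLD + auth = 10 + 60 + 20 + 30 = 120 ms
Lookups 2..4 (TLD NS cached -> skip root; new domain -> still ask TLD and auth): local + TLD + auth = 10 + 20 + 30 = 60 ms each
Remaining 3 lookups: 3 * 60 = 180 ms
Total = 120 + 180 = 300 ms

300


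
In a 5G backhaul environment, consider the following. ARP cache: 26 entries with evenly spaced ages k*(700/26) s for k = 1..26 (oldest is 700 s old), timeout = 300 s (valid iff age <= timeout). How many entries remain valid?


Ages are k * 700/26 s for k = 1..26 (spacing = 26.9231 s).
Entry k is valid iff k * 700/26 <= 300 iff k <= 26 * 300 / 700 = 11.1429
n_valid = floor(11.1429) = 11
(n_stale = 26 - 11 = 15)

11


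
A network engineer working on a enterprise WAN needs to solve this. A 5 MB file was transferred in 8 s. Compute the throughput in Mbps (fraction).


Given: file = 5 MB, time = 8 s
File in Mb = 5 * 8 = 40 Mb
Throughput = 40 / 8 Mbps
Throughput = 5 Mbps

5


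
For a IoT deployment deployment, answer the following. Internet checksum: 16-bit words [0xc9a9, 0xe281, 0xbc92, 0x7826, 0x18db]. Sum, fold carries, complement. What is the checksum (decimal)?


Given words: [0xc9a9, 0xe281, 0xbc92, 0x7826, 0x18db]
Step 1: Sum all words
Raw sum = 51625 + 57985 + 48274 + 30758 + 6363 = 195005
Step 2: Fold carry: (63933 + 2) = 63935
One's complement = ~63935 & 0xFFFF = 1600

1600


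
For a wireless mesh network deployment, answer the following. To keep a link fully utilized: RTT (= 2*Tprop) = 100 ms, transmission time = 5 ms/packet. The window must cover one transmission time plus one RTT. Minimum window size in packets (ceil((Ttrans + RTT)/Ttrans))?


Given: Ttrans = 5 ms, RTT = 100 ms (= 2 * Tprop, Tprop = 50 ms)
Time until first ACK returns = Ttrans + RTT = 5 + 100 = 105 ms
Need W * Ttrans >= Ttrans + RTT  ->  W >= (Ttrans + RTT) / Ttrans
(Ttrans + RTT) / Ttrans = 105 / 5 = 21
W_min = ceil(21) = 21

21


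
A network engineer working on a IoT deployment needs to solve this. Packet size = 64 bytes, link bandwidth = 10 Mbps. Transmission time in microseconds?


Given: packet = 64 bytes, bandwidth = 10 Mbps
Packet in bits = 64 * 8 = 512 bits
Bandwidth = 10 * 10^6 = 10000000 bps
Time = 512 / 10000000 seconds
Time in us = 512 * 10^6 / 10000000 = 51.2

51.2


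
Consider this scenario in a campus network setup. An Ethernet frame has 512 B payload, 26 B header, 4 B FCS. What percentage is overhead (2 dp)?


Given: payload = 512 B, header = 26 B, trailer = 4 B
Overhead bytes = header + trailer = 26 + 4 = 30
Total frame = payload + overhead = 512 + 30 = 542
Overhead % = 30 / 542 * 100 = 5.5351% -> 5.54% (2 dp)

5.54


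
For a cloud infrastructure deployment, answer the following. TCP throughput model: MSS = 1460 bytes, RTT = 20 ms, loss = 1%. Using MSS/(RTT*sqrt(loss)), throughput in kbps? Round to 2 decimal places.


Given: MSS = 1460 bytes, RTT = 20 ms, loss = 1%
RTT in seconds = 20 / 1000 = 0.02
Loss rate = 1% = 0.01
sqrt(loss) = sqrt(0.01) = 0.1
Throughput (bytes/s) = 1460 / (0.02 * 0.1) = 730000.0000
Throughput (kbps) = 730000.0000 * 8 / 1000 = 5840.000000 -> 5840.00 kbps (2 dp)

5840.00


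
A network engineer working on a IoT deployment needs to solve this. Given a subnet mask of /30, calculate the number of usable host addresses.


Given: subnet mask /30
Host bits = 32 - 30 = 2
Total addresses = 2^2 = 4
Usable hosts = 4 - 2 (network + broadcast) = 2

2


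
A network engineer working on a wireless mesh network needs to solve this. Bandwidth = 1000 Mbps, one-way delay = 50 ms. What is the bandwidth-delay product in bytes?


Given: bandwidth = 1000 Mbps, delay = 50 ms
BDP in bits = 1000 * 10^6 * 50 / 1000
BDP in bits = 50000000
BDP in bytes = 50000000 / 8 = 6250000

6250000


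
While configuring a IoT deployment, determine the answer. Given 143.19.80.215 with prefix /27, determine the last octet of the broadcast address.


Given: IP = 143.19.80.215, prefix = /27
Host bits = 32 - 27 = 5
Network last octet = 215 AND mask = 192
Host part size = 2^5 - 1 = 31
Broadcast last octet = 192 OR 31 = 223

223


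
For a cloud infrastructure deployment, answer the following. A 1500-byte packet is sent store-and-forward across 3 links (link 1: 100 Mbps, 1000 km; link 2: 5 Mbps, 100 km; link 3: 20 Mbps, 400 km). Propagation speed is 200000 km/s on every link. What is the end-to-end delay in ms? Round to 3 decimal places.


Packet = 1500 bytes = 12000 bits. Store-and-forward: sum (t_trans + t_prop) per link.
Link 1: t_trans = 12000/(100*10^6) s = 0.1200 ms; t_prop = 1000/200000 s = 5.0000 ms; subtotal = 5.1200 ms
Link 2: t_trans = 12000/(5*10^6) s = 2.4000 ms; t_prop = 100/200000 s = 0.5000 ms; subtotal = 2.9000 ms
Link 3: t_trans = 12000/(20*10^6) s = 0.6000 ms; t_prop = 400/200000 s = 2.0000 ms; subtotal = 2.6000 ms
End-to-end = 5.1200 + 2.9000 + 2.6000 = 10.6200 ms -> 10.620 ms (3 dp)

10.620


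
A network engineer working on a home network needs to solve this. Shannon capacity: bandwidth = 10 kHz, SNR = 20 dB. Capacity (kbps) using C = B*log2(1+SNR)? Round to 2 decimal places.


Given: B = 10 kHz, SNR = 20 dB
SNR linear = 10^(20/10) = 100
1 + SNR = 101
log2(101) = 6.6582114828
C = 10 * 1000 * 6.6582114828 = 66582.1148 bps
C = 66.582115 kbps -> 66.58 kbps (2 dp)

66.58


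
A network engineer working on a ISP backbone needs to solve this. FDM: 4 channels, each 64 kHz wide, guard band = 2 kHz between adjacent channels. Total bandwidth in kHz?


Given: 4 channels, 64 kHz each, guard = 2 kHz
Channel bandwidth = 4 * 64 = 256 kHz
Guard bands = 3 gaps * 2 kHz = 6 kHz
Total = 256 + 6 = 262 kHz

262


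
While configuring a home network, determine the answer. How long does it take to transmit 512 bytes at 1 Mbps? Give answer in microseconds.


Given: packet = 512 bytes, bandwidth = 1 Mbps
Packet in bits = 512 * 8 = 4096 bits
Bandwidth = 1 * 10^6 = 1000000 bps
Time = 4096 / 1000000 seconds
Time in us = 4096 * 10^6 / 1000000 = 4096

4096


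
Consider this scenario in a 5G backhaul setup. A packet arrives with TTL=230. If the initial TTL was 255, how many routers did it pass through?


Given: initial TTL = 255, received TTL = 230
Hops = initial TTL - received TTL
Hops = 255 - 230 = 25

25


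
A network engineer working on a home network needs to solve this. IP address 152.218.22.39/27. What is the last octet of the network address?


Given: IP = 152.218.22.39, prefix = /27
Subnet mask = 255.255.255.224
Last octet of IP: 39
Last octet of mask: 224
Network last octet = 39 AND 224 = 32

32


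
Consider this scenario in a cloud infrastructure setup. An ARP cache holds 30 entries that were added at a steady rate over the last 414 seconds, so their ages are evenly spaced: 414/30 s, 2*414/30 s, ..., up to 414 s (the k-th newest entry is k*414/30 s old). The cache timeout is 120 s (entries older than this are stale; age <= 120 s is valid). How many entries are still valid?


Ages are k * 414/30 s for k = 1..30 (spacing = 13.8000 s).
Entry k is valid iff k * 414/30 <= 120 iff k <= 30 * 120 / 414 = 8.6957
n_valid = floor(8.6957) = 8
(n_stale = 30 - 8 = 22)

8


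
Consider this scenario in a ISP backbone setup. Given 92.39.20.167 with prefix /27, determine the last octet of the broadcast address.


Given: IP = 92.39.20.167, prefix = /27
Host bits = 32 - 27 = 5
Network last octet = 167 AND mask = 160
Host part size = 2^5 - 1 = 31
Broadcast last octet = 160 OR 31 = 191

191


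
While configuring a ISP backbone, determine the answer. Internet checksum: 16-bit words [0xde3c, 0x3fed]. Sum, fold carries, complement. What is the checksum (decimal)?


Given words: [0xde3c, 0x3fed]
Step 1: Sum all words
Raw sum = 56892 + 16365 = 73257
Step 2: Fold carry: (7721 + 1) = 7722
One's complement = ~7722 & 0xFFFF = 57813

57813


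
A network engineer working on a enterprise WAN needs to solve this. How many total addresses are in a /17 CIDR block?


Given: CIDR prefix /17
Host bits = 32 - 17 = 15
Total addresses = 2^15 = 32768

32768


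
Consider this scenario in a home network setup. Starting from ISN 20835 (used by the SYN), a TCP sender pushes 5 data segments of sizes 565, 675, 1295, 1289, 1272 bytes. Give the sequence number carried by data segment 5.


The SYN occupies sequence number ISN = 20835, so the first data byte is ISN + 1 = 20836.
SEQ of data segment i = (ISN + 1) + sum of payload sizes of segments 1..i-1.
Segment 1: SEQ = 20836, payload = 565 bytes
Segment 2: SEQ = 21401, payload = 675 bytes
Segment 3: SEQ = 22076, payload = 1295 bytes
Segment 4: SEQ = 23371, payload = 1289 bytes
Segment 5: SEQ = 24660, payload = 1272 bytes
SEQ of segment 5 = 20836 + 565 + 675 + 1295 + 1289 = 24660

24660


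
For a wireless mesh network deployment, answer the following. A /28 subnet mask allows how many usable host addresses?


Given: subnet mask /28
Host bits = 32 - 28 = 4
Total addresses = 2^4 = 16
Usable hosts = 16 - 2 (network + broadcast) = 14

14


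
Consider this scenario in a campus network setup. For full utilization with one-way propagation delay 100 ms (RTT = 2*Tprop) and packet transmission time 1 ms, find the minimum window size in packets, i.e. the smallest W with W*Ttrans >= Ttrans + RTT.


Given: Ttrans = 1 ms, RTT = 200 ms (= 2 * Tprop, Tprop = 100 ms)
Time until first ACK returns = Ttrans + RTT = 1 + 200 = 201 ms
Need W * Ttrans >= Ttrans + RTT  ->  W >= (Ttrans + RTT) / Ttrans
(Ttrans + RTT) / Ttrans = 201 / 1 = 201
W_min = ceil(201) = 201

201


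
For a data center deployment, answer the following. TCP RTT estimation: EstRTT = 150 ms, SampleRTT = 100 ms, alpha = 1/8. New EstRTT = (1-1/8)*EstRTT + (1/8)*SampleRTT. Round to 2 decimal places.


Given: EstRTT = 150 ms, SampleRTT = 100 ms, alpha = 1/8
New EstRTT = (1 - alpha) * EstRTT + alpha * SampleRTT
(7/8) * 150 = 131.25
(1/8) * 100 = 12.5
New EstRTT = 131.25 + 12.5 = 143.75 ms -> 143.75 ms (2 dp)

143.75


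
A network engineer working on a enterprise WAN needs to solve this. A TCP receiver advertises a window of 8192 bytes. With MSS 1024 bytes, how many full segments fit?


Given: RWND = 8192 bytes, MSS = 1024 bytes
Full segments = floor(RWND / MSS)
Full segments = floor(8192 / 1024)
Full segments = floor(8.0) = 8

8


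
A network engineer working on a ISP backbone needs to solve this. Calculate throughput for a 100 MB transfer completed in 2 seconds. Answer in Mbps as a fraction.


Given: file = 100 MB, time = 2 s
File in Mb = 100 * 8 = 800 Mb
Throughput = 800 / 2 Mbps
Throughput = 400 Mbps

400


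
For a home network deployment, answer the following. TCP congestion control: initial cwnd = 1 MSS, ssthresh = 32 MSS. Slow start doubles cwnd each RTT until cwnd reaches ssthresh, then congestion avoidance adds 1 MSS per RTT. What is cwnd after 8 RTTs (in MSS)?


RTT 0: cwnd = 1 MSS (initial)
RTT 1: cwnd = 2 MSS (slow start, doubled)
RTT 2: cwnd = 4 MSS (slow start, doubled)
RTT 3: cwnd = 8 MSS (slow start, doubled)
RTT 4: cwnd = 16 MSS (slow start, doubled)
RTT 5: cwnd = 32 MSS (slow start, doubled)
RTT 6: cwnd = 33 MSS (congestion avoidance, +1)
RTT 7: cwnd = 34 MSS (congestion avoidance, +1)
RTT 8: cwnd = 35 MSS (congestion avoidance, +1)

35


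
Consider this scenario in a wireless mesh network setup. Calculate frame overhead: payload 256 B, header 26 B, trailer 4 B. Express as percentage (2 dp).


Given: payload = 256 B, header = 26 B, trailer = 4 B
Overhead bytes = header + trailer = 26 + 4 = 30
Total frame = payload + overhead = 256 + 30 = 286
Overhead % = 30 / 286 * 100 = 10.4895% -> 10.49% (2 dp)

10.49


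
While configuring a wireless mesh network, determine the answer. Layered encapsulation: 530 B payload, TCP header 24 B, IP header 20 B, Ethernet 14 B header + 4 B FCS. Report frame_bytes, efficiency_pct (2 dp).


TCP segment = 530 + 24 = 554 B
IP packet = 554 + 20 = 574 B
Ethernet frame = 574 + 14 + 4 = 592 B
Efficiency = app / frame = 530 / 592 = 0.895270 = 89.5270% -> 89.53% (2 dp)

592, 89.53


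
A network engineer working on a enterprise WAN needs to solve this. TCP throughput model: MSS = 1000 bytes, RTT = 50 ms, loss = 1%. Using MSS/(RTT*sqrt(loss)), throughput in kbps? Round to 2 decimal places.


Given: MSS = 1000 bytes, RTT = 50 ms, loss = 1%
RTT in seconds = 50 / 1000 = 0.05
Loss rate = 1% = 0.01
sqrt(loss) = sqrt(0.01) = 0.1
Throughput (bytes/s) = 1000 / (0.05 * 0.1) = 200000.0000
Throughput (kbps) = 200000.0000 * 8 / 1000 = 1600.000000 -> 1600.00 kbps (2 dp)

1600.00
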